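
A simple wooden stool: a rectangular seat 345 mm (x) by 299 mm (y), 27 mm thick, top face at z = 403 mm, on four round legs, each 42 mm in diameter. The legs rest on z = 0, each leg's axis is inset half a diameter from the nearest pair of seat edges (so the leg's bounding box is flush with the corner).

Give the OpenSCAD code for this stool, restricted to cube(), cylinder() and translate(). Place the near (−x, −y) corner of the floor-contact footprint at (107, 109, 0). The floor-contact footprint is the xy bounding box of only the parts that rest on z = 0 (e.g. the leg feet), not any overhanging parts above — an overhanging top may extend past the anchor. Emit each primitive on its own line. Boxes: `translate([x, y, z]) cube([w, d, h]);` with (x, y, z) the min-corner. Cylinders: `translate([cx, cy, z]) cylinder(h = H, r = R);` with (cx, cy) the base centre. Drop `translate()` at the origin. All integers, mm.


// leg_h = 403 - 27 = 376
translate([107, 109, 376]) cube([345, 299, 27]);
translate([128, 130, 0]) cylinder(h = 376, r = 21);
translate([431, 130, 0]) cylinder(h = 376, r = 21);
translate([128, 387, 0]) cylinder(h = 376, r = 21);
translate([431, 387, 0]) cylinder(h = 376, r = 21);


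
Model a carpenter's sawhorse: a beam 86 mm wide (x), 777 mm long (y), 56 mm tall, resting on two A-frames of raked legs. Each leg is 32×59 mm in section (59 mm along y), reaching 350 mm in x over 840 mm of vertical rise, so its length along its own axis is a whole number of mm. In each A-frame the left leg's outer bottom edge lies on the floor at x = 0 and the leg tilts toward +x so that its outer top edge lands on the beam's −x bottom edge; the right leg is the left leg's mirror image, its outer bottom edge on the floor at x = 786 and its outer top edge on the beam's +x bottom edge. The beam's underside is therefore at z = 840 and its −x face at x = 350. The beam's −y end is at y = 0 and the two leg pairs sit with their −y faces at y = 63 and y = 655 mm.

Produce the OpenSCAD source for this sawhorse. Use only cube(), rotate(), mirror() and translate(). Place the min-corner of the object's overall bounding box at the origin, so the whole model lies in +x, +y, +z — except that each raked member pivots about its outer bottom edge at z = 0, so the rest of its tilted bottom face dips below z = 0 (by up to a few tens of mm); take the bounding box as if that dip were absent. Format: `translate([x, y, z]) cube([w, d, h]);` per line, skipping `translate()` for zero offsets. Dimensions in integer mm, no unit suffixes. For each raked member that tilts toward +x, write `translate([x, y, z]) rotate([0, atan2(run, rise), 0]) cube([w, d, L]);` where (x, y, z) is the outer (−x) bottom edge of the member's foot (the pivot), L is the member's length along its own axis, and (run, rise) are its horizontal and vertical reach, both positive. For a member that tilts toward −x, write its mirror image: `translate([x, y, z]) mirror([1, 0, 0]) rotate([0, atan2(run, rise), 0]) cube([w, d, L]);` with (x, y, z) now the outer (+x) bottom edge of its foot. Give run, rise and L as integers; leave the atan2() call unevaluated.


// leg length = √(350² + 840²) = 910
// right-leg outer foot x = 2·350 + 86 = 786
// beam min-corner = (350, 0, 840)
translate([350, 0, 840]) cube([86, 777, 56]);
translate([0, 63, 0]) rotate([0, atan2(350, 840), 0]) cube([32, 59, 910]);
translate([786, 63, 0]) mirror([1, 0, 0]) rotate([0, atan2(350, 840), 0]) cube([32, 59, 910]);
translate([0, 655, 0]) rotate([0, atan2(350, 840), 0]) cube([32, 59, 910]);
translate([786, 655, 0]) mirror([1, 0, 0]) rotate([0, atan2(350, 840), 0]) cube([32, 59, 910]);


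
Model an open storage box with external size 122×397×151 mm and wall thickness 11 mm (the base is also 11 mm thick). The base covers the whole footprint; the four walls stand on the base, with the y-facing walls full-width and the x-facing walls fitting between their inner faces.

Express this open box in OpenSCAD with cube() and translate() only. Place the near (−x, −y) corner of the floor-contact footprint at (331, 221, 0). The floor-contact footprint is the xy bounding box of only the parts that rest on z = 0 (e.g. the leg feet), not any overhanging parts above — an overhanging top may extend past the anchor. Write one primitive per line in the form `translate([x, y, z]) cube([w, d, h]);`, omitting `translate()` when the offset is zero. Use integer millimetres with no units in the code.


translate([331, 221, 0]) cube([122, 397, 11]);
translate([331, 221, 11]) cube([122, 11, 140]);
translate([331, 607, 11]) cube([122, 11, 140]);
translate([331, 232, 11]) cube([11, 375, 140]);
translate([442, 232, 11]) cube([11, 375, 140]);


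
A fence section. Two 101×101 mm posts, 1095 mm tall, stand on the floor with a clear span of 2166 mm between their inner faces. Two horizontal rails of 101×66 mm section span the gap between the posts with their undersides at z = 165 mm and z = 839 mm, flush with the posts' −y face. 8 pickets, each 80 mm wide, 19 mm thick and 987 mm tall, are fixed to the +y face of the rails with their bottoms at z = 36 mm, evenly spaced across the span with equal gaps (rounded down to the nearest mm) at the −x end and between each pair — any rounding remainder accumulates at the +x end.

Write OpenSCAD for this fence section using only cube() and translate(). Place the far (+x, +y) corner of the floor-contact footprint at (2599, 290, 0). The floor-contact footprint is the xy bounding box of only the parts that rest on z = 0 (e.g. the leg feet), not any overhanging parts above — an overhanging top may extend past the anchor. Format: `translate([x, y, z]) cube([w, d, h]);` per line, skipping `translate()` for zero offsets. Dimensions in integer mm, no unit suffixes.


translate([231, 189, 0]) cube([101, 101, 1095]);
translate([2498, 189, 0]) cube([101, 101, 1095]);
translate([332, 189, 165]) cube([2166, 101, 66]);
translate([332, 189, 839]) cube([2166, 101, 66]);
translate([501, 290, 36]) cube([80, 19, 987]);
translate([750, 290, 36]) cube([80, 19, 987]);
translate([999, 290, 36]) cube([80, 19, 987]);
translate([1248, 290, 36]) cube([80, 19, 987]);
translate([1497, 290, 36]) cube([80, 19, 987]);
translate([1746, 290, 36]) cube([80, 19, 987]);
translate([1995, 290, 36]) cube([80, 19, 987]);
translate([2244, 290, 36]) cube([80, 19, 987]);


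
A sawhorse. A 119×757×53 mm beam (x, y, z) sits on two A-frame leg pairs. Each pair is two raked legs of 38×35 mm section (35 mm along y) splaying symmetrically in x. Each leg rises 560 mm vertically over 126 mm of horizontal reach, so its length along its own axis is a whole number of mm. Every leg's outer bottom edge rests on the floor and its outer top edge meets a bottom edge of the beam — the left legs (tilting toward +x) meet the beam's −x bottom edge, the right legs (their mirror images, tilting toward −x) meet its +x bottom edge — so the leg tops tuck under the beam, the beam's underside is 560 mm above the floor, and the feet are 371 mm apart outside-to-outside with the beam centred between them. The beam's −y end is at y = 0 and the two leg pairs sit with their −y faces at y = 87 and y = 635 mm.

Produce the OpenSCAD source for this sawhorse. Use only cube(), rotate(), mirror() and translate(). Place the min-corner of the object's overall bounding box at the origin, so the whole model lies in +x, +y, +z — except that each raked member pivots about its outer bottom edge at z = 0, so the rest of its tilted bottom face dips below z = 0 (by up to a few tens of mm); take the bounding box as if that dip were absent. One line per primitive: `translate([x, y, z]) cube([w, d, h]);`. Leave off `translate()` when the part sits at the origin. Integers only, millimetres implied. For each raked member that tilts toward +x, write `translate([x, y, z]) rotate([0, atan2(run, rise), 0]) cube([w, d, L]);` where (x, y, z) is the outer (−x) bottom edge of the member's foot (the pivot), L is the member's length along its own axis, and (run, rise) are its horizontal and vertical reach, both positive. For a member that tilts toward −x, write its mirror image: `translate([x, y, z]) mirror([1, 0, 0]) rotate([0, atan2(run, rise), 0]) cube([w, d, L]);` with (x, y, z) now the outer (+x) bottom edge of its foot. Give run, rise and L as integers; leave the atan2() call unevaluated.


translate([126, 0, 560]) cube([119, 757, 53]);
translate([0, 87, 0]) rotate([0, atan2(126, 560), 0]) cube([38, 35, 574]);
translate([371, 87, 0]) mirror([1, 0, 0]) rotate([0, atan2(126, 560), 0]) cube([38, 35, 574]);
translate([0, 635, 0]) rotate([0, atan2(126, 560), 0]) cube([38, 35, 574]);
translate([371, 635, 0]) mirror([1, 0, 0]) rotate([0, atan2(126, 560), 0]) cube([38, 35, 574]);


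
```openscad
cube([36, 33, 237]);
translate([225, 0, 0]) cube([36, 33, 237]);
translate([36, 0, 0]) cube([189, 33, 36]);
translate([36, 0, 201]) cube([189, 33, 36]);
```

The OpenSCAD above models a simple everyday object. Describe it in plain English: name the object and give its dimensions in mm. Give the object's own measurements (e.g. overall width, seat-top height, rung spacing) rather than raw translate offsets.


A rectangular picture frame lying in the x–z plane (depth along y). The opening is 189 mm wide (x) by 165 mm tall (z), surrounded by a border 36 mm wide on all four sides. The frame is 33 mm deep and is made of two full-height vertical stiles with two horizontal rails fitted between them.


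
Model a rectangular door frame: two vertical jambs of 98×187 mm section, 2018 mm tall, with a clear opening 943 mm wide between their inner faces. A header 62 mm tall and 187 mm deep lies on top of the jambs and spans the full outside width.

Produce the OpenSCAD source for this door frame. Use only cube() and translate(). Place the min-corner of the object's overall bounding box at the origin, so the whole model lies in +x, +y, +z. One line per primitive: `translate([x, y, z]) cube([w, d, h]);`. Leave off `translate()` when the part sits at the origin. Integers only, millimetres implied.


cube([98, 187, 2018]);
translate([1041, 0, 0]) cube([98, 187, 2018]);
translate([0, 0, 2018]) cube([1139, 187, 62]);


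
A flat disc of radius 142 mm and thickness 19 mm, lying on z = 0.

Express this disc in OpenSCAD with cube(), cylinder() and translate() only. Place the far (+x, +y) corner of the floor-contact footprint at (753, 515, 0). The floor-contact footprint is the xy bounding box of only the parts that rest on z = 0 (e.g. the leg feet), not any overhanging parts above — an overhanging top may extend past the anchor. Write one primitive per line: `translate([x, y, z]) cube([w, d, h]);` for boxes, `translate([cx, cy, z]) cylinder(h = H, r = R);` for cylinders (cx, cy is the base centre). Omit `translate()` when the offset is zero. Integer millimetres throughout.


translate([611, 373, 0]) cylinder(h = 19, r = 142);


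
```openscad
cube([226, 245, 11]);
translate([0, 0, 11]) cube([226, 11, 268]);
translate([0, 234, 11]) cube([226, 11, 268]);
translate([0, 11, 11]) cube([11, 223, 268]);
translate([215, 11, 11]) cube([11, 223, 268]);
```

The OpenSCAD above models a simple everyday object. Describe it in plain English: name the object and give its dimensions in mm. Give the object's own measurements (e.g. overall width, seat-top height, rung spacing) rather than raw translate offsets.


An open-topped rectangular box: outside dimensions 226×245×279 mm, with a uniform wall and base thickness of 11 mm. The base is a full 226×245 slab on the floor; four walls sit on top of the base. The front and back walls (the −y and +y sides) span the full width; the two side walls fit between them.


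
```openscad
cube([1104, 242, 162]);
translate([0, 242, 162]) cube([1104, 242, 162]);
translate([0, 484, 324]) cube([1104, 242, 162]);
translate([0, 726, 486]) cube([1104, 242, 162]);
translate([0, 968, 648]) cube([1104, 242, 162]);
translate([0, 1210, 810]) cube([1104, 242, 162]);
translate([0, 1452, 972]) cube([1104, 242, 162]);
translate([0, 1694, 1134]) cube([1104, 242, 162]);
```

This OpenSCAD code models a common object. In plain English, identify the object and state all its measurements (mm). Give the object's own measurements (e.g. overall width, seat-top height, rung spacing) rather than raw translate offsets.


A straight staircase of 8 solid steps. Each step is 1104 mm wide (x), 242 mm deep (y, the going) and 162 mm tall (the rise). The first step rests on the floor; each subsequent step sits one going further in +y and one rise higher in +z, directly behind and above the previous step with no overlap.


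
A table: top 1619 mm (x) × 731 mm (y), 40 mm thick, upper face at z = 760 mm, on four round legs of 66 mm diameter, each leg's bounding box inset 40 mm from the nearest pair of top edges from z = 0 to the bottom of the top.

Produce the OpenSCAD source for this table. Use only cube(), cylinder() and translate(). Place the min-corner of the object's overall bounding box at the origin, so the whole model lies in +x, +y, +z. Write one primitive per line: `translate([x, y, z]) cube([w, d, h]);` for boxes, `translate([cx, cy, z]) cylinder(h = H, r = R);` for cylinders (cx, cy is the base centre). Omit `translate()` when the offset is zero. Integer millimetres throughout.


// leg_h = 760 - 40 = 720
translate([0, 0, 720]) cube([1619, 731, 40]);
translate([73, 73, 0]) cylinder(h = 720, r = 33);
translate([1546, 73, 0]) cylinder(h = 720, r = 33);
translate([73, 658, 0]) cylinder(h = 720, r = 33);
translate([1546, 658, 0]) cylinder(h = 720, r = 33);


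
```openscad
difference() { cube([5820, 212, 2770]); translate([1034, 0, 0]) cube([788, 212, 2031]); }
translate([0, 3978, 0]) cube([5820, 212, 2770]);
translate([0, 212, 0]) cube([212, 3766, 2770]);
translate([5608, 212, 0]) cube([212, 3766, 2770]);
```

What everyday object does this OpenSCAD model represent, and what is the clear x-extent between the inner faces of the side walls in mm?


A single room. The interior width is 5396 mm.

Four walls enclosing a rectangle with a door in the front wall — a room. Outside width 5820 minus two 212 mm walls gives 5396 mm.


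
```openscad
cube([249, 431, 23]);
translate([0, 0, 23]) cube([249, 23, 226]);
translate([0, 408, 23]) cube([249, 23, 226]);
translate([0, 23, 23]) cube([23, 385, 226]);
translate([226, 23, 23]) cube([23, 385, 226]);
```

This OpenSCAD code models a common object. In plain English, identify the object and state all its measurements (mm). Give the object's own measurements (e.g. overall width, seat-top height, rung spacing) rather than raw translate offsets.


An open-topped rectangular box: outside dimensions 249×431×249 mm, with a uniform wall and base thickness of 23 mm. The base is a full 249×431 slab on the floor; four walls sit on top of the base. The front and back walls (the −y and +y sides) span the full width; the two side walls fit between them.


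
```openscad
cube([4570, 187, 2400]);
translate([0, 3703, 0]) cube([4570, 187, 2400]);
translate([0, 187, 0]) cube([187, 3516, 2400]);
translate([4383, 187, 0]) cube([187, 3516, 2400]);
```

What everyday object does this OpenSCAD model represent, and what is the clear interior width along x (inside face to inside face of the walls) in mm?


A house (or room) frame. The interior width is 4196 mm.

Four 2400 mm walls enclosing a rectangle with no floor or roof — a room or house frame. Outside width is 4570 mm and wall thickness is 187 mm, so the interior width is 4570 − 2 × 187 = 4196 mm.


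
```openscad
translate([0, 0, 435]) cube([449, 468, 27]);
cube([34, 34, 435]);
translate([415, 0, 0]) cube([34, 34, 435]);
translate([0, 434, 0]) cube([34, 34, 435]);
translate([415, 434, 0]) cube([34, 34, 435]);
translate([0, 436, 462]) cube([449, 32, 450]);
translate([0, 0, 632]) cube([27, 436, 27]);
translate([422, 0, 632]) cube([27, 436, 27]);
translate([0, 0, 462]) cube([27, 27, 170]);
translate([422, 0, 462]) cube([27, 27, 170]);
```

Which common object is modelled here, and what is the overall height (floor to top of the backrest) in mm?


A chair. The overall height is 912 mm.

A slab on four corner posts with a tall panel at the back — a chair. The seat slab sits at z = 435 with thickness 27, and the 450 mm backrest starts at the seat top, so the overall height is 435 + 27 + 450 = 912 mm.


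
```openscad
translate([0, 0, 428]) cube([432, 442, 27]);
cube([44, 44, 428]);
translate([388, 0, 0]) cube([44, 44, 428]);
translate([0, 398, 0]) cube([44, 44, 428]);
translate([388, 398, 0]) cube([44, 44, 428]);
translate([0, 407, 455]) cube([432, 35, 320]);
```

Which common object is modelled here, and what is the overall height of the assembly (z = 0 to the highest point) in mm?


A chair. The overall height is 775 mm.

A slab on four corner posts with a tall panel at the back — a chair. The seat slab sits at z = 428 with thickness 27, and the 320 mm backrest starts at the seat top, so the overall height is 428 + 27 + 320 = 775 mm.


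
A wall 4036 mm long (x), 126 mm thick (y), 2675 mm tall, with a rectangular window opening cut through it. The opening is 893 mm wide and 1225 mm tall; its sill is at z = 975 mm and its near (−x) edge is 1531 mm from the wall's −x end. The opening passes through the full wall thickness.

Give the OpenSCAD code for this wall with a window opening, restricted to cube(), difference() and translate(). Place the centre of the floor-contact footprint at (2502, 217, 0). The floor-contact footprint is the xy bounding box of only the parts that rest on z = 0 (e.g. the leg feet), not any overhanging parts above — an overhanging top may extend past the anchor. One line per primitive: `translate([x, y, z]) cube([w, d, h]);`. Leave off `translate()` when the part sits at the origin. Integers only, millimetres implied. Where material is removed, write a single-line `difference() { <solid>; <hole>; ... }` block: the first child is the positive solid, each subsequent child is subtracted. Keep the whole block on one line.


difference() { translate([484, 154, 0]) cube([4036, 126, 2675]); translate([2015, 154, 975]) cube([893, 126, 1225]); }


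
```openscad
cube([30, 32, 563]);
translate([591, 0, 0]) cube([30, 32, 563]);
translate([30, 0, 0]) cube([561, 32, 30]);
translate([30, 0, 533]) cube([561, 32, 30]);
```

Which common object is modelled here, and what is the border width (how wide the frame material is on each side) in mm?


A picture frame. The border width is 30 mm.

Four thin pieces enclosing a rectangular opening — a picture frame. The two full-height stiles are 563 mm tall; the top rail sits at z = 533 and is 30 mm tall, so the border above the opening is 563 − 533 = 30 mm, matching the stile x-width.


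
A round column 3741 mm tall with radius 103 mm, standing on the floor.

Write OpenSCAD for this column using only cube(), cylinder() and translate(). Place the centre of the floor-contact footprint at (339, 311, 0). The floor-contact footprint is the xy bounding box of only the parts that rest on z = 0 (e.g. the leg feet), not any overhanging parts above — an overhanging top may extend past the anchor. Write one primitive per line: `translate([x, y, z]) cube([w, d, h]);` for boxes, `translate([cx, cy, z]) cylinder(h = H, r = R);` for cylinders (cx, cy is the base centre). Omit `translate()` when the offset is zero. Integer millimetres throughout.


translate([339, 311, 0]) cylinder(h = 3741, r = 103);


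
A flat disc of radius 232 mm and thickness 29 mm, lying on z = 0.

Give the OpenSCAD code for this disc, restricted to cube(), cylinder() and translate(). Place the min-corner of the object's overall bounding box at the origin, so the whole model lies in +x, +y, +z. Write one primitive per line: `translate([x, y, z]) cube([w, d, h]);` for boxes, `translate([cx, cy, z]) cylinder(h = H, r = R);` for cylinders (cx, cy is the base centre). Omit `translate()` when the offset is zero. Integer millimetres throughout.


translate([232, 232, 0]) cylinder(h = 29, r = 232);


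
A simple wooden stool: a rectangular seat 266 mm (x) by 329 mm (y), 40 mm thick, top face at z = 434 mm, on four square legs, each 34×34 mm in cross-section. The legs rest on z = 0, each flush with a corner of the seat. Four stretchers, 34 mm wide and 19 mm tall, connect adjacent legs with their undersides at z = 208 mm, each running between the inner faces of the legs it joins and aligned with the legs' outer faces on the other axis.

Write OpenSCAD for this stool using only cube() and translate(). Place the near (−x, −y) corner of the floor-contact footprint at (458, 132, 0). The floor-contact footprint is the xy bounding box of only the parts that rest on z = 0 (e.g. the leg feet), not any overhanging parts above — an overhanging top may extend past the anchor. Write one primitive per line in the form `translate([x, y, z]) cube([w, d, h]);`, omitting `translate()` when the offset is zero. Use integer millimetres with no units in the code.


translate([458, 132, 394]) cube([266, 329, 40]);
translate([458, 132, 0]) cube([34, 34, 394]);
translate([690, 132, 0]) cube([34, 34, 394]);
translate([458, 427, 0]) cube([34, 34, 394]);
translate([690, 427, 0]) cube([34, 34, 394]);
translate([492, 132, 208]) cube([198, 34, 19]);
translate([492, 427, 208]) cube([198, 34, 19]);
translate([458, 166, 208]) cube([34, 261, 19]);
translate([690, 166, 208]) cube([34, 261, 19]);


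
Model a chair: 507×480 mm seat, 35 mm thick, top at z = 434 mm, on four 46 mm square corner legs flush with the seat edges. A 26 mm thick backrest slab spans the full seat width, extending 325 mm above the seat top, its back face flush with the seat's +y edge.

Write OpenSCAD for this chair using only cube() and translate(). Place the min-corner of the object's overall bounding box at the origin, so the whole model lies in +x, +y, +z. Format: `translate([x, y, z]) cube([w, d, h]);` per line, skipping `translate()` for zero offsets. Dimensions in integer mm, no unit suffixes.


translate([0, 0, 399]) cube([507, 480, 35]);
cube([46, 46, 399]);
translate([461, 0, 0]) cube([46, 46, 399]);
translate([0, 434, 0]) cube([46, 46, 399]);
translate([461, 434, 0]) cube([46, 46, 399]);
translate([0, 454, 434]) cube([507, 26, 325]);


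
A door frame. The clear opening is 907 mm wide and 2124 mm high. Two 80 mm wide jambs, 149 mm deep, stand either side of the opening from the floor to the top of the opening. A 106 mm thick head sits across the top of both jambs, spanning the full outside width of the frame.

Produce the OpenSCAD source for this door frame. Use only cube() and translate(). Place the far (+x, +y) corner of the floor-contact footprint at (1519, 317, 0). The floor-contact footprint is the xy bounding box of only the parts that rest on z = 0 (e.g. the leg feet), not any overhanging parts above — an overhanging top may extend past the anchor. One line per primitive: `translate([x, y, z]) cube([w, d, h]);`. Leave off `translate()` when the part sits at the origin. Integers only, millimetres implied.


translate([452, 168, 0]) cube([80, 149, 2124]);
translate([1439, 168, 0]) cube([80, 149, 2124]);
translate([452, 168, 2124]) cube([1067, 149, 106]);


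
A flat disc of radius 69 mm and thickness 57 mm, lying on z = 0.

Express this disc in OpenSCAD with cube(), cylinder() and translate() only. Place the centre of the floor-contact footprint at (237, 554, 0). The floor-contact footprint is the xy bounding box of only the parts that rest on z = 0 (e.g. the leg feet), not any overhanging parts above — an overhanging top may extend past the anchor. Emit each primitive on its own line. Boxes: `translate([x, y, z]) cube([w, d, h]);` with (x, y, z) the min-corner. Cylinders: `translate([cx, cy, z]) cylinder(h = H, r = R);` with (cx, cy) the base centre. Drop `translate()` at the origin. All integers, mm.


translate([237, 554, 0]) cylinder(h = 57, r = 69);


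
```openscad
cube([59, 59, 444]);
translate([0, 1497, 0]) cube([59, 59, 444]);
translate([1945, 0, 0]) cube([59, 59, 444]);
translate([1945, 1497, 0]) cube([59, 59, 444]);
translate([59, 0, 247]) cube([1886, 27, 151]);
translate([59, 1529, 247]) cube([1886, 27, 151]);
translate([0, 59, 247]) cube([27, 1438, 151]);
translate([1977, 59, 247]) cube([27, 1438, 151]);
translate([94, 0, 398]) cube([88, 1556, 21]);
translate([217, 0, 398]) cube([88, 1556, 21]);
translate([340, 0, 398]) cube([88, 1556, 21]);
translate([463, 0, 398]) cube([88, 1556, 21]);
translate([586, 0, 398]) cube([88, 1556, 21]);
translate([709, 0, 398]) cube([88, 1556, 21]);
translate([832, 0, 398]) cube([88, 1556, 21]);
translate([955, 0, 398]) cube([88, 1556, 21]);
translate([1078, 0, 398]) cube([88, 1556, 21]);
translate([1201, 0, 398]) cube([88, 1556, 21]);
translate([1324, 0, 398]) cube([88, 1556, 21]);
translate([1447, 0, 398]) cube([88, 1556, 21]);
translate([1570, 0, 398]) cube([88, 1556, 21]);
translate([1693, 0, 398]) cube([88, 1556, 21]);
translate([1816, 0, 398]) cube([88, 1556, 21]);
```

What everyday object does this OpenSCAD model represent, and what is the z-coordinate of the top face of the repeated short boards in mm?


A bed frame. The slat-top height is 419 mm.

Four posts, four rails, and a row of slats — a bed frame. Slats sit on the rails at z = 247 + 151 = 398; with slat thickness 21, the top is 419 mm.


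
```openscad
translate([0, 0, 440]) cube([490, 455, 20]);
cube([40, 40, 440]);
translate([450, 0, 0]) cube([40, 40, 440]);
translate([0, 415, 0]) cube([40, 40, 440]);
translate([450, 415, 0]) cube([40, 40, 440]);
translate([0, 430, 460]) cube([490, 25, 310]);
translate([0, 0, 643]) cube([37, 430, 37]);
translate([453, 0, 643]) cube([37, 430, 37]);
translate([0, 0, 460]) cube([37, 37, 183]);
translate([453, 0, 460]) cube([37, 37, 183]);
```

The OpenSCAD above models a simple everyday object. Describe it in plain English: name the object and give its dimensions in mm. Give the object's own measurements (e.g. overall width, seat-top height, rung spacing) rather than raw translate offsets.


A chair. The seat is a 490×455×20 mm slab with its top at z = 460 mm, on four 40×40 mm corner legs (flush with the seat edges, standing on z = 0). A flat backrest 25 mm thick, 310 mm tall, spans the full seat width and rises from the seat top along its +y edge, rear face flush with the rear of the seat. Two armrests of 37×37 mm section run along each side from the seat's front edge to the front of the backrest, top faces 220 mm above the seat top and outer faces flush with the seat's x-edges; a 37×37 mm post under the front of each armrest stands on the seat at the front corner.


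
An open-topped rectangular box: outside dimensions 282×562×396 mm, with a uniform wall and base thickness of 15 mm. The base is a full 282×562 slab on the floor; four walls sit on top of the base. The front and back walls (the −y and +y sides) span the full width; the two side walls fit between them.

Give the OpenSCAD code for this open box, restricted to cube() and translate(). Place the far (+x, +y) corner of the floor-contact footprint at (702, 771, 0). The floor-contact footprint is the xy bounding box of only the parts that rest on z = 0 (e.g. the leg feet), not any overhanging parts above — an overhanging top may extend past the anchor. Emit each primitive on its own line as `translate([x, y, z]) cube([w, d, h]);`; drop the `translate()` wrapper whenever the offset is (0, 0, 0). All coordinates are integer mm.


translate([420, 209, 0]) cube([282, 562, 15]);
translate([420, 209, 15]) cube([282, 15, 381]);
translate([420, 756, 15]) cube([282, 15, 381]);
translate([420, 224, 15]) cube([15, 532, 381]);
translate([687, 224, 15]) cube([15, 532, 381]);


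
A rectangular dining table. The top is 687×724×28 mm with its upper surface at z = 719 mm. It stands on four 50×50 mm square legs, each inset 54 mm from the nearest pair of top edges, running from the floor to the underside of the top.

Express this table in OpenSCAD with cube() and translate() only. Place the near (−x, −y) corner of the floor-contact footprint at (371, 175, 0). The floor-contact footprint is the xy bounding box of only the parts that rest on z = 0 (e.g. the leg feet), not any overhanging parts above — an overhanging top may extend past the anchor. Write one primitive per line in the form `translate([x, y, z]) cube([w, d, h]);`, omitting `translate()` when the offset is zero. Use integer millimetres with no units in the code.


// leg_h = 719 - 28 = 691
translate([317, 121, 691]) cube([687, 724, 28]);
translate([371, 175, 0]) cube([50, 50, 691]);
translate([900, 175, 0]) cube([50, 50, 691]);
translate([371, 741, 0]) cube([50, 50, 691]);
translate([900, 741, 0]) cube([50, 50, 691]);


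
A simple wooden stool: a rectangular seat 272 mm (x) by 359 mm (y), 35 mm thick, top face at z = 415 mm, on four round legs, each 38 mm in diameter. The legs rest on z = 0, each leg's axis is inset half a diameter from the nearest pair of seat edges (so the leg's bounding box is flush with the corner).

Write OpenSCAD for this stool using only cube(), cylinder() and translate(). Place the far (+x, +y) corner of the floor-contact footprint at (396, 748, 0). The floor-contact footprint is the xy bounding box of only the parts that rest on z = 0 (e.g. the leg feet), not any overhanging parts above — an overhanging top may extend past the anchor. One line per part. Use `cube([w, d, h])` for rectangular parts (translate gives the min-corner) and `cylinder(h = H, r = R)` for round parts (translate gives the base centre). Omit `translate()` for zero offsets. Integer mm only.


// leg_h = 415 - 35 = 380
translate([124, 389, 380]) cube([272, 359, 35]);
translate([143, 408, 0]) cylinder(h = 380, r = 19);
translate([377, 408, 0]) cylinder(h = 380, r = 19);
translate([143, 729, 0]) cylinder(h = 380, r = 19);
translate([377, 729, 0]) cylinder(h = 380, r = 19);


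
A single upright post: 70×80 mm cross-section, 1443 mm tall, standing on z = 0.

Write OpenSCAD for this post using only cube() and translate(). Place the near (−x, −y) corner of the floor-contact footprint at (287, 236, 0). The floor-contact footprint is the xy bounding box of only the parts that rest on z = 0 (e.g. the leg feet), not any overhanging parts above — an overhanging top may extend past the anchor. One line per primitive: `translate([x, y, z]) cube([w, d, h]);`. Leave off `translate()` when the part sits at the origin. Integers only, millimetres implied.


translate([287, 236, 0]) cube([70, 80, 1443]);


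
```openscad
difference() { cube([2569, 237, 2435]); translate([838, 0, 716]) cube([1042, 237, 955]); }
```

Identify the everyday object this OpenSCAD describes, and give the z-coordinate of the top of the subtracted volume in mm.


A wall with a window opening. The window head height is 1671 mm.

A wall with a rectangular opening subtracted — a window. Sill at z = 716, opening 955 mm tall, so the head is at 716 + 955 = 1671 mm.


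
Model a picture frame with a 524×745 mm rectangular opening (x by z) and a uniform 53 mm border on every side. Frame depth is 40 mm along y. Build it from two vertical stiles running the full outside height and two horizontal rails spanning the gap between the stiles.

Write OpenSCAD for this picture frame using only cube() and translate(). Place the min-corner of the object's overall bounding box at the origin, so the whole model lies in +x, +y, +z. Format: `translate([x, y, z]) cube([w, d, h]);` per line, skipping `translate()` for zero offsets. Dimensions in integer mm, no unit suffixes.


cube([53, 40, 851]);
translate([577, 0, 0]) cube([53, 40, 851]);
translate([53, 0, 0]) cube([524, 40, 53]);
translate([53, 0, 798]) cube([524, 40, 53]);


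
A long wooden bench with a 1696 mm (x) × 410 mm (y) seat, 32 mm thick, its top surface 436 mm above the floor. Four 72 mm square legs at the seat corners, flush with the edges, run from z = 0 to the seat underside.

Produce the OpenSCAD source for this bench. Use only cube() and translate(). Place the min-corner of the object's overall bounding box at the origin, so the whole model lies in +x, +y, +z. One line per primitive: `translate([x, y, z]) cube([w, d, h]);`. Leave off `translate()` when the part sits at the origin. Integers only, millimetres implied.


// leg_h = 436 − 32 = 404
translate([0, 0, 404]) cube([1696, 410, 32]);
cube([72, 72, 404]);
translate([0, 338, 0]) cube([72, 72, 404]);
translate([1624, 0, 0]) cube([72, 72, 404]);
translate([1624, 338, 0]) cube([72, 72, 404]);


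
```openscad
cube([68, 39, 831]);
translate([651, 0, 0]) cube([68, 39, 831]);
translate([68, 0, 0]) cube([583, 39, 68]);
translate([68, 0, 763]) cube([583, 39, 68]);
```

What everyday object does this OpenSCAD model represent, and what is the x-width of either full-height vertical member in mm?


A picture frame. The border width is 68 mm.

Four thin pieces enclosing a rectangular opening — a picture frame. The two full-height stiles are 831 mm tall; the top rail sits at z = 763 and is 68 mm tall, so the border above the opening is 831 − 763 = 68 mm, matching the stile x-width.


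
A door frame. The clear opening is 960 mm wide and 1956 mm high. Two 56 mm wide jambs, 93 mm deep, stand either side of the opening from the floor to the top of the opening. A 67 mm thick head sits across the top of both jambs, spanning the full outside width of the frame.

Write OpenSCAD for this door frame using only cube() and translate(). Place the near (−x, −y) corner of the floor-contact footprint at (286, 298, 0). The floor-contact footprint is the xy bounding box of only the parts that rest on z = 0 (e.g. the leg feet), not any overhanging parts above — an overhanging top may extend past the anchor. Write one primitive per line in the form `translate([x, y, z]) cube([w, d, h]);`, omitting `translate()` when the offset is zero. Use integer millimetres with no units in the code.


translate([286, 298, 0]) cube([56, 93, 1956]);
translate([1302, 298, 0]) cube([56, 93, 1956]);
translate([286, 298, 1956]) cube([1072, 93, 67]);


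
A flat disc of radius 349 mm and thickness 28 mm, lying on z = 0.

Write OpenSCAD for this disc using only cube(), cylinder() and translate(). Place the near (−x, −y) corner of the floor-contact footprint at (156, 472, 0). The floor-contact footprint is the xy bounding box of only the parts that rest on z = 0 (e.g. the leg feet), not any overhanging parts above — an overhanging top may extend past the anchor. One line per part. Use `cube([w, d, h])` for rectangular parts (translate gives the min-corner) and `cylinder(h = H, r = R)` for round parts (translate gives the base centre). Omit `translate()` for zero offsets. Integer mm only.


translate([505, 821, 0]) cylinder(h = 28, r = 349);


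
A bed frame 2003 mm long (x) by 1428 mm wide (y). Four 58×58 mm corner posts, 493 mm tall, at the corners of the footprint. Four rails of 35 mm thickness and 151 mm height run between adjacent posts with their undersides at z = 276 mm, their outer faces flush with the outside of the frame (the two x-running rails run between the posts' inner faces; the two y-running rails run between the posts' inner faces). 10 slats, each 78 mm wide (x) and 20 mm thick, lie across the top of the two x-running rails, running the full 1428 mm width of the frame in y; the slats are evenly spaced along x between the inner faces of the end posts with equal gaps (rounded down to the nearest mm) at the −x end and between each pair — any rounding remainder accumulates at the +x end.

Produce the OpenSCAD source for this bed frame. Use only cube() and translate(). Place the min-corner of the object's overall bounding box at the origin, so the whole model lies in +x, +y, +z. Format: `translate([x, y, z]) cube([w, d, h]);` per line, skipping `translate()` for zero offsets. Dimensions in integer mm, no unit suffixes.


cube([58, 58, 493]);
translate([0, 1370, 0]) cube([58, 58, 493]);
translate([1945, 0, 0]) cube([58, 58, 493]);
translate([1945, 1370, 0]) cube([58, 58, 493]);
translate([58, 0, 276]) cube([1887, 35, 151]);
translate([58, 1393, 276]) cube([1887, 35, 151]);
translate([0, 58, 276]) cube([35, 1312, 151]);
translate([1968, 58, 276]) cube([35, 1312, 151]);
translate([158, 0, 427]) cube([78, 1428, 20]);
translate([336, 0, 427]) cube([78, 1428, 20]);
translate([514, 0, 427]) cube([78, 1428, 20]);
translate([692, 0, 427]) cube([78, 1428, 20]);
translate([870, 0, 427]) cube([78, 1428, 20]);
translate([1048, 0, 427]) cube([78, 1428, 20]);
translate([1226, 0, 427]) cube([78, 1428, 20]);
translate([1404, 0, 427]) cube([78, 1428, 20]);
translate([1582, 0, 427]) cube([78, 1428, 20]);
translate([1760, 0, 427]) cube([78, 1428, 20]);


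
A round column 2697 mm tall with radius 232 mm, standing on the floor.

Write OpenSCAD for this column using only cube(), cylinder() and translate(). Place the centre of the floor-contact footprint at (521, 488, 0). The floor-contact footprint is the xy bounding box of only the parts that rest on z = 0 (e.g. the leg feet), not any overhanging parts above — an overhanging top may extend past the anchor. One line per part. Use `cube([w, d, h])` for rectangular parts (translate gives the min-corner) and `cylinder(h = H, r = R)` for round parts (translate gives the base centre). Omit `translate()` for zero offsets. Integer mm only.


translate([521, 488, 0]) cylinder(h = 2697, r = 232);


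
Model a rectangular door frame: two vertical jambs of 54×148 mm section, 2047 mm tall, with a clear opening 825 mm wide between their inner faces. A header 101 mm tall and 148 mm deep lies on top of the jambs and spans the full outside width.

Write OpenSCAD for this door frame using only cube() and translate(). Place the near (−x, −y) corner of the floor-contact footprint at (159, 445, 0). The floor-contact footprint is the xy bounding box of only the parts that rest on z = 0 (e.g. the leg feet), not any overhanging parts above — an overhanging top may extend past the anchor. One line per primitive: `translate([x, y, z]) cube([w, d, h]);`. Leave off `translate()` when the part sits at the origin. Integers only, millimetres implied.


translate([159, 445, 0]) cube([54, 148, 2047]);
translate([1038, 445, 0]) cube([54, 148, 2047]);
translate([159, 445, 2047]) cube([933, 148, 101]);


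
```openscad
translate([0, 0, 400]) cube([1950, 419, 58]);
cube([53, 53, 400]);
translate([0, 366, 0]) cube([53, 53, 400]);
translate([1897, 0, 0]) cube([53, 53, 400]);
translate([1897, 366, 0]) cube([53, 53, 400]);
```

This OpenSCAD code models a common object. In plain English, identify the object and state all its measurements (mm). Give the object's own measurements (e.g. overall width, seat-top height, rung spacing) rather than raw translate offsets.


A long wooden bench with a 1950 mm (x) × 419 mm (y) seat, 58 mm thick, its top surface 458 mm above the floor. Four 53 mm square legs at the seat corners, flush with the edges, run from z = 0 to the seat underside.


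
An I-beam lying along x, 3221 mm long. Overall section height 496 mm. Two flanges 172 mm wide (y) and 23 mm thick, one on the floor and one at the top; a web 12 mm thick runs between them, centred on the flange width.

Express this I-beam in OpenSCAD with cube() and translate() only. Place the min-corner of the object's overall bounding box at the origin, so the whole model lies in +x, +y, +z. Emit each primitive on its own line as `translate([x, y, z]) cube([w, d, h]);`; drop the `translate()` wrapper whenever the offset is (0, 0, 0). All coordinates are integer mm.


cube([3221, 172, 23]);
translate([0, 80, 23]) cube([3221, 12, 450]);
translate([0, 0, 473]) cube([3221, 172, 23]);


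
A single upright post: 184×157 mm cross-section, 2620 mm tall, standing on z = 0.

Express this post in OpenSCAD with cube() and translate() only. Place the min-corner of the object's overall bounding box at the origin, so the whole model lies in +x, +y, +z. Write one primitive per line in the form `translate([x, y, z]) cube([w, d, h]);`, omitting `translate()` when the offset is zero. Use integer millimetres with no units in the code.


cube([184, 157, 2620]);


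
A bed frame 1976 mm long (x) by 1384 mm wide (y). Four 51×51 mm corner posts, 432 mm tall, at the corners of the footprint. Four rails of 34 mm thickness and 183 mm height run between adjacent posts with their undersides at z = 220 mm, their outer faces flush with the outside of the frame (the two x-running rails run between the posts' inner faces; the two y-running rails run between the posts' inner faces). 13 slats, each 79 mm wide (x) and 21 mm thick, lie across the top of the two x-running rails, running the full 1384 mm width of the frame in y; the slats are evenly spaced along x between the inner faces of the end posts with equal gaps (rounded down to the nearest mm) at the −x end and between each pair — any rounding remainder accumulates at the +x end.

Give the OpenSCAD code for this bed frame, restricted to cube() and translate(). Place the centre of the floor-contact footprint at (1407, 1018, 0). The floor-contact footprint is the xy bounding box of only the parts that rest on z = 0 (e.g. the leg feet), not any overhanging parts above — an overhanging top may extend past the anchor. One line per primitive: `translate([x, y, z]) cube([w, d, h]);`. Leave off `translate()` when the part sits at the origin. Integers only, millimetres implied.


translate([419, 326, 0]) cube([51, 51, 432]);
translate([419, 1659, 0]) cube([51, 51, 432]);
translate([2344, 326, 0]) cube([51, 51, 432]);
translate([2344, 1659, 0]) cube([51, 51, 432]);
translate([470, 326, 220]) cube([1874, 34, 183]);
translate([470, 1676, 220]) cube([1874, 34, 183]);
translate([419, 377, 220]) cube([34, 1282, 183]);
translate([2361, 377, 220]) cube([34, 1282, 183]);
translate([530, 326, 403]) cube([79, 1384, 21]);
translate([669, 326, 403]) cube([79, 1384, 21]);
translate([808, 326, 403]) cube([79, 1384, 21]);
translate([947, 326, 403]) cube([79, 1384, 21]);
translate([1086, 326, 403]) cube([79, 1384, 21]);
translate([1225, 326, 403]) cube([79, 1384, 21]);
translate([1364, 326, 403]) cube([79, 1384, 21]);
translate([1503, 326, 403]) cube([79, 1384, 21]);
translate([1642, 326, 403]) cube([79, 1384, 21]);
translate([1781, 326, 403]) cube([79, 1384, 21]);
translate([1920, 326, 403]) cube([79, 1384, 21]);
translate([2059, 326, 403]) cube([79, 1384, 21]);
translate([2198, 326, 403]) cube([79, 1384, 21]);
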